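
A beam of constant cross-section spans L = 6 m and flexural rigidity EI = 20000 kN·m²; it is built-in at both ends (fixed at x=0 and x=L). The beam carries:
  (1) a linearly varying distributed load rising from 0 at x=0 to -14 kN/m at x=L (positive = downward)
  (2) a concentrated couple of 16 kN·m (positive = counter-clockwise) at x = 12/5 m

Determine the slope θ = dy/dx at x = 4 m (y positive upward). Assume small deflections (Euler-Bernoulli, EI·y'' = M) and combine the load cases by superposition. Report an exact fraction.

Load 1 — triangular load w₀=-14 kN/m (0→w₀ over full span):
  θ_1 = -w₀(2x(L-x)(L-2x)(x+2L)+x²(L-x)²)/(120LEI) = -(-14)·(2·4·(6-4)·(6-2·4)·(4+2·6)+4²·(6-4)²)/(120·6·20000) = -49/112500 rad
Load 2 — applied couple M₀=16 kN·m at a=12/5 m (b=L-a=18/5):
  θ_2 = (R_Ax²/2 - M_Ax - M₀(x-a))/EI  [x>a] with R_A=96/25, M_A=48/25 = ((96/25)·4²/2 - (48/25)·4 - 16·(4-(12/5)))/20000 = -2/15625 rad
Superposition: θ = Σ θ_i = -317/562500 rad ≈ -0.000564 rad

θ(4) = -317/562500 rad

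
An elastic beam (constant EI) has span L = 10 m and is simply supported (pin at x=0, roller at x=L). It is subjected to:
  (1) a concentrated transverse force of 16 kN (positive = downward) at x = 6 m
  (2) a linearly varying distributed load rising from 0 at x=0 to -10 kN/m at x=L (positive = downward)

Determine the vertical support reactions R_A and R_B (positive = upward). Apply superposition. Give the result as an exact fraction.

R_A = -154/15 kN, R_B = -356/15 kN

Load 1 — point force P=16 kN at a=6 m (b=L-a=4):
  R_A = Pb/L = 16·4/10 = 32/5 kN
  R_B = Pa/L = 16·6/10 = 48/5 kN
Load 2 — triangular load w₀=-10 kN/m (0→w₀ over full span):
  R_A = w₀L/6 = (-10)·10/6 = -50/3 kN
  R_B = w₀L/3 = (-10)·10/3 = -100/3 kN
Superposition: R_A = -154/15 kN, R_B = -356/15 kN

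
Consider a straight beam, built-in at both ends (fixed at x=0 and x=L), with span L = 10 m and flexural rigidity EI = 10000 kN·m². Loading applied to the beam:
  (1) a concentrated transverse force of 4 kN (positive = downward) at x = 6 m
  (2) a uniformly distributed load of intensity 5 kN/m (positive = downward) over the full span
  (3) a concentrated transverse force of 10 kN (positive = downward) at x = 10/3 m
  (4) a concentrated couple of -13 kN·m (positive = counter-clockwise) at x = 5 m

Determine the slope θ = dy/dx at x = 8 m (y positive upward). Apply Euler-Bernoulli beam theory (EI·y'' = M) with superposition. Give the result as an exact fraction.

Load 1 — point force P=4 kN at a=6 m (b=L-a=4):
  θ_1 = Pa²(L-x)(2bL-(3b+a)(L-x))/(2L³EI)  [x>a] = 4·6²·(10-8)·(2·4·10-(3·4+6)·(10-8))/(2·10³·10000) = 99/156250 rad
Load 2 — uniform load w=5 kN/m over full span:
  θ_2 = -wx(L-x)(L-2x)/(12EI) = -5·8·(10-8)·(10-2·8)/(12·10000) = 1/250 rad
Load 3 — point force P=10 kN at a=10/3 m (b=L-a=20/3):
  θ_3 = Pa²(L-x)(2bL-(3b+a)(L-x))/(2L³EI)  [x>a] = 10·(10/3)²·(10-8)·(2·(20/3)·10-(3·(20/3)+(10/3))·(10-8))/(2·10³·10000) = 13/13500 rad
Load 4 — applied couple M₀=-13 kN·m at a=5 m (b=L-a=5):
  θ_4 = (R_Ax²/2 - M_Ax - M₀(x-a))/EI  [x>a] with R_A=-39/20, M_A=-13/4 = ((-39/20)·8²/2 - (-13/4)·8 - (-13)·(8-5))/10000 = 13/50000 rad
Superposition: θ = Σ θ_i = 197659/33750000 rad ≈ 0.005857 rad

θ(8) = 197659/33750000 rad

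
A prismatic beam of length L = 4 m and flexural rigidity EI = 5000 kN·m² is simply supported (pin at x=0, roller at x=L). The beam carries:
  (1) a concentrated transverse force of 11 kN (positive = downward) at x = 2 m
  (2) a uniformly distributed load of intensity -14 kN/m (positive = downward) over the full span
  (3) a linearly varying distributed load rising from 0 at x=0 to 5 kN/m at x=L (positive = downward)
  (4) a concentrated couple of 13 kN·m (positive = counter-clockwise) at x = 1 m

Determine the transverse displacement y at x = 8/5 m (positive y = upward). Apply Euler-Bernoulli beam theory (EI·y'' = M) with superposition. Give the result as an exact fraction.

Load 1 — point force P=11 kN at a=2 m (b=L-a=2):
  y_1 = -Pbx(L²-b²-x²)/(6LEI)  [x≤a] = -11·2·(8/5)·(4²-2²-(8/5)²)/(6·4·5000) = -649/234375 m
Load 2 — uniform load w=-14 kN/m over full span:
  y_2 = -wx(L³-2Lx²+x³)/(24EI) = -(-14)·(8/5)·(4³-2·4·(8/5)²+(8/5)³)/(24·5000) = 3472/390625 m
Load 3 — triangular load w₀=5 kN/m (0→w₀ over full span):
  y_3 = -w₀x(7L⁴-10L²x²+3x⁴)/(360LEI) = -5·(8/5)·(7·4⁴-10·4²·(8/5)²+3·(8/5)⁴)/(360·4·5000) = -9128/5859375 m
Load 4 — applied couple M₀=13 kN·m at a=1 m (b=L-a=3):
  y_4 = (M₀x³/(6L)-M₀(x-a)²/2+C₁x)/EI  [x>a] with C₁=M₀(3b²-L²)/(6L)=143/24 = (13·(8/5)³/(6·4)-13·((8/5)-1)²/2+(143/24)·(8/5))/5000 = 2353/1250000 m
Superposition: y = Σ y_i = 201369/31250000 m ≈ 0.006444 m

y(8/5) = 201369/31250000 m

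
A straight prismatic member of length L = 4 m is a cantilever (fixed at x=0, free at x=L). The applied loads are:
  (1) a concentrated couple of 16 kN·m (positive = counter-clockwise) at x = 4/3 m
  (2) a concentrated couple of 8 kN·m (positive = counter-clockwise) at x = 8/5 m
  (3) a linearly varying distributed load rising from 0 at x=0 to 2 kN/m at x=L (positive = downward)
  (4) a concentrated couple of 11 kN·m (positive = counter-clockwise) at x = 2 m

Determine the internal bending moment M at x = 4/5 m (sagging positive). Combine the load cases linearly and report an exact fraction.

M(4/5) = 10309/375 kN·m

Load 1 — applied couple M₀=16 kN·m at a=4/3 m (b=L-a=8/3):
  M_1 = M₀  [x≤a] = 16 = 16 kN·m
Load 2 — applied couple M₀=8 kN·m at a=8/5 m (b=L-a=12/5):
  M_2 = M₀  [x≤a] = 8 = 8 kN·m
Load 3 — triangular load w₀=2 kN/m (0→w₀ over full span):
  M_3 = w₀Lx/2 - w₀L²/3 - w₀x³/(6L) = 2·4·(4/5)/2 - 2·4²/3 - 2·(4/5)³/(6·4) = -2816/375 kN·m
Load 4 — applied couple M₀=11 kN·m at a=2 m (b=L-a=2):
  M_4 = M₀  [x≤a] = 11 = 11 kN·m
Superposition: M = Σ M_i = 10309/375 kN·m ≈ 27.490667 kN·m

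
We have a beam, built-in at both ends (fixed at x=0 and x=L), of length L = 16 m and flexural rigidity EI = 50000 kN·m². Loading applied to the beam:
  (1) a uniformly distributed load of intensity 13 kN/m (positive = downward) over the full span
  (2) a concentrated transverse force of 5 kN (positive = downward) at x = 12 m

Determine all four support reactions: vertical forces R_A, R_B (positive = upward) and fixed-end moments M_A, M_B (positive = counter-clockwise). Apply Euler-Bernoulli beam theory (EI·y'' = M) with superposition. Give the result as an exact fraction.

Load 1 — uniform load w=13 kN/m over full span:
  R_A = wL/2 = 13·16/2 = 104 kN
  M_A = wL²/12 = 13·16²/12 = 832/3 kN·m
  R_B = wL/2 = 13·16/2 = 104 kN
  M_B = -wL²/12 = -13·16²/12 = -832/3 kN·m
Load 2 — point force P=5 kN at a=12 m (b=L-a=4):
  R_A = Pb²(3a+b)/L³ = 5·4²·(3·12+4)/16³ = 25/32 kN
  M_A = Pab²/L² = 5·12·4²/16² = 15/4 kN·m
  R_B = Pa²(a+3b)/L³ = 5·12²·(12+3·4)/16³ = 135/32 kN
  M_B = -Pa²b/L² = -5·12²·4/16² = -45/4 kN·m
Superposition: R_A = 3353/32 kN, M_A = 3373/12 kN·m, R_B = 3463/32 kN, M_B = -3463/12 kN·m

R_A = 3353/32 kN, M_A = 3373/12 kN·m, R_B = 3463/32 kN, M_B = -3463/12 kN·m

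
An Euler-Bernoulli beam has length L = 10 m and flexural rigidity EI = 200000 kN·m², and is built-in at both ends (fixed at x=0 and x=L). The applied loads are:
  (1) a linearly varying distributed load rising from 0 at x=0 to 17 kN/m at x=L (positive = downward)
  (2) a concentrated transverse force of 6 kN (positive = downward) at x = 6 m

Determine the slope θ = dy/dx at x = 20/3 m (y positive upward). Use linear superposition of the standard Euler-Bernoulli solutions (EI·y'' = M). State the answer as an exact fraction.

Load 1 — triangular load w₀=17 kN/m (0→w₀ over full span):
  θ_1 = -w₀(2x(L-x)(L-2x)(x+2L)+x²(L-x)²)/(120LEI) = -17·(2·(20/3)·(10-(20/3))·(10-2·(20/3))·((20/3)+2·10)+(20/3)²·(10-(20/3))²)/(120·10·200000) = 119/486000 rad
Load 2 — point force P=6 kN at a=6 m (b=L-a=4):
  θ_2 = Pa²(L-x)(2bL-(3b+a)(L-x))/(2L³EI)  [x>a] = 6·6²·(10-(20/3))·(2·4·10-(3·4+6)·(10-(20/3)))/(2·10³·200000) = 9/250000 rad
Superposition: θ = Σ θ_i = 8531/30375000 rad ≈ 0.000281 rad

θ(20/3) = 8531/30375000 rad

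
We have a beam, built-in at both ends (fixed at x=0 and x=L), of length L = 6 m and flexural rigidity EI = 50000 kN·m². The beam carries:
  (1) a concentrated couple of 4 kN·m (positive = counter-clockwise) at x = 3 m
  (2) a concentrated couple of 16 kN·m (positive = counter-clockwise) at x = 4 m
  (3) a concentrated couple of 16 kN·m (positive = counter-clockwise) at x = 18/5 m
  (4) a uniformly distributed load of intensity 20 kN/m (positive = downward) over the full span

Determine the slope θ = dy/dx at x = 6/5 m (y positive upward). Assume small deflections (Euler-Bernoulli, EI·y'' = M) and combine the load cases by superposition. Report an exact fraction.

θ(6/5) = -6603/7812500 rad

Load 1 — applied couple M₀=4 kN·m at a=3 m (b=L-a=3):
  θ_1 = (R_Ax²/2 - M_Ax)/EI  [x≤a] with R_A=1, M_A=1 = (1·(6/5)²/2 - 1·(6/5))/50000 = -3/312500 rad
Load 2 — applied couple M₀=16 kN·m at a=4 m (b=L-a=2):
  θ_2 = (R_Ax²/2 - M_Ax)/EI  [x≤a] with R_A=32/9, M_A=16/3 = ((32/9)·(6/5)²/2 - (16/3)·(6/5))/50000 = -6/78125 rad
Load 3 — applied couple M₀=16 kN·m at a=18/5 m (b=L-a=12/5):
  θ_3 = (R_Ax²/2 - M_Ax)/EI  [x≤a] with R_A=96/25, M_A=128/25 = ((96/25)·(6/5)²/2 - (128/25)·(6/5))/50000 = -132/1953125 rad
Load 4 — uniform load w=20 kN/m over full span:
  θ_4 = -wx(L-x)(L-2x)/(12EI) = -20·(6/5)·(6-(6/5))·(6-2·(6/5))/(12·50000) = -54/78125 rad
Superposition: θ = Σ θ_i = -6603/7812500 rad ≈ -0.000845 rad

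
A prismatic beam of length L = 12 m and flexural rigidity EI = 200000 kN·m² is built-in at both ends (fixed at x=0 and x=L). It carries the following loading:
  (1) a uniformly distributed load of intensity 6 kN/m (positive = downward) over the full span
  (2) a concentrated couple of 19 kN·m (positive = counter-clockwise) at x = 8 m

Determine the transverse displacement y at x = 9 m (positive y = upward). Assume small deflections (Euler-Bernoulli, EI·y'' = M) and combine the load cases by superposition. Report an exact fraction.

Load 1 — uniform load w=6 kN/m over full span:
  y_1 = -wx²(L-x)²/(24EI) = -6·9²·(12-9)²/(24·200000) = -729/800000 m
Load 2 — applied couple M₀=19 kN·m at a=8 m (b=L-a=4):
  y_2 = (R_Ax³/6 - M_Ax²/2 - M₀(x-a)²/2)/EI  [x>a] with R_A=19/9, M_A=19/3 = ((19/9)·9³/6 - (19/3)·9²/2 - 19·(9-8)²/2)/200000 = -19/400000 m
Superposition: y = Σ y_i = -767/800000 m ≈ -0.000959 m

y(9) = -767/800000 m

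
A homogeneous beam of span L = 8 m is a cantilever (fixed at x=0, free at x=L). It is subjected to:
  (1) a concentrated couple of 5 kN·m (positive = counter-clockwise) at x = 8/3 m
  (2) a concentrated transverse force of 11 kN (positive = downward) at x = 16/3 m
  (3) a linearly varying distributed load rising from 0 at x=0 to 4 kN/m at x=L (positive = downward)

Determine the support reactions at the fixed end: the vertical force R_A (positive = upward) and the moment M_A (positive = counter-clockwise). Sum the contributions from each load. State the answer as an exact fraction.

Load 1 — applied couple M₀=5 kN·m at a=8/3 m (b=L-a=16/3):
  R_A = 0 kN
  M_A = -M₀ = -5 kN·m
Load 2 — point force P=11 kN at a=16/3 m (b=L-a=8/3):
  R_A = P = 11 kN
  M_A = Pa = 11·(16/3) = 176/3 kN·m
Load 3 — triangular load w₀=4 kN/m (0→w₀ over full span):
  R_A = w₀L/2 = 4·8/2 = 16 kN
  M_A = w₀L²/3 = 4·8²/3 = 256/3 kN·m
Superposition: R_A = 27 kN, M_A = 139 kN·m

R_A = 27 kN, M_A = 139 kN·m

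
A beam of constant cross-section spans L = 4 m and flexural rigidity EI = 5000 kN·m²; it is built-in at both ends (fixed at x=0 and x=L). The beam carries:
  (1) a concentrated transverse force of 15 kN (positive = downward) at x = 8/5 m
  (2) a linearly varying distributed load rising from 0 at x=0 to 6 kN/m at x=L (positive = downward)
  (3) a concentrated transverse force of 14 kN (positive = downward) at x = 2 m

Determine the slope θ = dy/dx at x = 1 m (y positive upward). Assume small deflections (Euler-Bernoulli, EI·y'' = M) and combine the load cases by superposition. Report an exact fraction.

θ(1) = -3497/2000000 rad

Load 1 — point force P=15 kN at a=8/5 m (b=L-a=12/5):
  θ_1 = -Pb²x(2aL-(3a+b)x)/(2L³EI)  [x≤a] = -15·(12/5)²·1·(2·(8/5)·4-(3·(8/5)+(12/5))·1)/(2·4³·5000) = -189/250000 rad
Load 2 — triangular load w₀=6 kN/m (0→w₀ over full span):
  θ_2 = -w₀(2x(L-x)(L-2x)(x+2L)+x²(L-x)²)/(120LEI) = -6·(2·1·(4-1)·(4-2·1)·(1+2·4)+1²·(4-1)²)/(120·4·5000) = -117/400000 rad
Load 3 — point force P=14 kN at a=2 m (b=L-a=2):
  θ_3 = -Pb²x(2aL-(3a+b)x)/(2L³EI)  [x≤a] = -14·2²·1·(2·2·4-(3·2+2)·1)/(2·4³·5000) = -7/10000 rad
Superposition: θ = Σ θ_i = -3497/2000000 rad ≈ -0.001749 rad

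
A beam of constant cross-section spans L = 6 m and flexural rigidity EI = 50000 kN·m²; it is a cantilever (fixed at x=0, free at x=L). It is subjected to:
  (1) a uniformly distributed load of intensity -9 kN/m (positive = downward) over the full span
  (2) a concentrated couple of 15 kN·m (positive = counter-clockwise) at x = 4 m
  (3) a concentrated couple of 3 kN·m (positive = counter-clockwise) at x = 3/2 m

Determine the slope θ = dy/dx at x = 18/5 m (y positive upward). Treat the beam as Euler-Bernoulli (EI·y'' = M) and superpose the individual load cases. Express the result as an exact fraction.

θ(18/5) = 90441/12500000 rad

Load 1 — uniform load w=-9 kN/m over full span:
  θ_1 = -wx(x²-3Lx+3L²)/(6EI) = -(-9)·(18/5)·((18/5)²-3·6·(18/5)+3·6²)/(6·50000) = 9477/1562500 rad
Load 2 — applied couple M₀=15 kN·m at a=4 m (b=L-a=2):
  θ_2 = M₀x/EI  [x≤a] = 15·(18/5)/50000 = 27/25000 rad
Load 3 — applied couple M₀=3 kN·m at a=3/2 m (b=L-a=9/2):
  θ_3 = M₀a/EI  [x>a] = 3·(3/2)/50000 = 9/100000 rad
Superposition: θ = Σ θ_i = 90441/12500000 rad ≈ 0.007235 rad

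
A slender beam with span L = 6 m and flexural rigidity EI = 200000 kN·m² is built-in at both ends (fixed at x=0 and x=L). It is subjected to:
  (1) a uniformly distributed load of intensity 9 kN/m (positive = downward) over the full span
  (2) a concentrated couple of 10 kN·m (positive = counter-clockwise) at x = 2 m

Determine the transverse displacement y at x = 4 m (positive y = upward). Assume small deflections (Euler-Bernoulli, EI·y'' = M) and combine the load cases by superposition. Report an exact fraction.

y(4) = -137/1350000 m

Load 1 — uniform load w=9 kN/m over full span:
  y_1 = -wx²(L-x)²/(24EI) = -9·4²·(6-4)²/(24·200000) = -3/25000 m
Load 2 — applied couple M₀=10 kN·m at a=2 m (b=L-a=4):
  y_2 = (R_Ax³/6 - M_Ax²/2 - M₀(x-a)²/2)/EI  [x>a] with R_A=20/9, M_A=0 = ((20/9)·4³/6 - 0·4²/2 - 10·(4-2)²/2)/200000 = 1/54000 m
Superposition: y = Σ y_i = -137/1350000 m ≈ -0.000101 m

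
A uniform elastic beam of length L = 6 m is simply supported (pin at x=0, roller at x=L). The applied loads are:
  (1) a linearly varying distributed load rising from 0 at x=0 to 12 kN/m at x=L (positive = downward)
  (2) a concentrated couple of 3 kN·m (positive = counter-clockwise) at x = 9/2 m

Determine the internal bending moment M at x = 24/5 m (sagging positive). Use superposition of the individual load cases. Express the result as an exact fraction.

Load 1 — triangular load w₀=12 kN/m (0→w₀ over full span):
  M_1 = w₀Lx/6 - w₀x³/(6L) = 12·6·(24/5)/6 - 12·(24/5)³/(6·6) = 2592/125 kN·m
Load 2 — applied couple M₀=3 kN·m at a=9/2 m (b=L-a=3/2):
  M_2 = M₀x/L - M₀  [x>a] = 3·(24/5)/6 - 3 = -3/5 kN·m
Superposition: M = Σ M_i = 2517/125 kN·m ≈ 20.136000 kN·m

M(24/5) = 2517/125 kN·m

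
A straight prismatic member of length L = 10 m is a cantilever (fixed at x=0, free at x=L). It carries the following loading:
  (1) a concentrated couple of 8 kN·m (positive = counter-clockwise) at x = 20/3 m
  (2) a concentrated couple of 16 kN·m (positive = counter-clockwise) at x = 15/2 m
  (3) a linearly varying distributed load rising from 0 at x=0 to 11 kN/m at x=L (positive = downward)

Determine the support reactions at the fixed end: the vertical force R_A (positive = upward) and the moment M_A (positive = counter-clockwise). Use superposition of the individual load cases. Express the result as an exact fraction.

Load 1 — applied couple M₀=8 kN·m at a=20/3 m (b=L-a=10/3):
  R_A = 0 kN
  M_A = -M₀ = -8 kN·m
Load 2 — applied couple M₀=16 kN·m at a=15/2 m (b=L-a=5/2):
  R_A = 0 kN
  M_A = -M₀ = -16 kN·m
Load 3 — triangular load w₀=11 kN/m (0→w₀ over full span):
  R_A = w₀L/2 = 11·10/2 = 55 kN
  M_A = w₀L²/3 = 11·10²/3 = 1100/3 kN·m
Superposition: R_A = 55 kN, M_A = 1028/3 kN·m

R_A = 55 kN, M_A = 1028/3 kN·m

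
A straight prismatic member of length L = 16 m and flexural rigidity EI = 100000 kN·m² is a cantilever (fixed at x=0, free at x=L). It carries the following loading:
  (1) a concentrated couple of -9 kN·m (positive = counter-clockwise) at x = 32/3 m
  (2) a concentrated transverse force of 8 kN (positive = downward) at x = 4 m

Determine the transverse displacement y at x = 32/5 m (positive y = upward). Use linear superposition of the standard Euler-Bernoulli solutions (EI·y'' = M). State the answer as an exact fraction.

Load 1 — applied couple M₀=-9 kN·m at a=32/3 m (b=L-a=16/3):
  y_1 = M₀x²/(2EI)  [x≤a] = (-9)·(32/5)²/(2·100000) = -144/78125 m
Load 2 — point force P=8 kN at a=4 m (b=L-a=12):
  y_2 = -Pa²(3x-a)/(6EI)  [x>a] = -8·4²·(3·(32/5)-4)/(6·100000) = -152/46875 m
Superposition: y = Σ y_i = -1192/234375 m ≈ -0.005086 m

y(32/5) = -1192/234375 m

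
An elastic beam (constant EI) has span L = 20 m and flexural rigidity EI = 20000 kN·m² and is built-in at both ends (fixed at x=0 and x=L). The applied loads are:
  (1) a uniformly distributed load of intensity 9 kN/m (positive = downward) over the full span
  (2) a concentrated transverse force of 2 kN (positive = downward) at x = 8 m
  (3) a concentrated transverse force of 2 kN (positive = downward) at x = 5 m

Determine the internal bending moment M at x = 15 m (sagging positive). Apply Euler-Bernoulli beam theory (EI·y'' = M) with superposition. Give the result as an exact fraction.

M(15) = 14747/400 kN·m

Load 1 — uniform load w=9 kN/m over full span:
  M_1 = wLx/2 - wL²/12 - wx²/2 = 9·20·15/2 - 9·20²/12 - 9·15²/2 = 75/2 kN·m
Load 2 — point force P=2 kN at a=8 m (b=L-a=12):
  M_2 = Pa²(a+3b)(L-x)/L³ - Pa²b/L²  [x>a] = 2·8²·(8+3·12)·(20-15)/20³ - 2·8²·12/20² = -8/25 kN·m
Load 3 — point force P=2 kN at a=5 m (b=L-a=15):
  M_3 = Pa²(a+3b)(L-x)/L³ - Pa²b/L²  [x>a] = 2·5²·(5+3·15)·(20-15)/20³ - 2·5²·15/20² = -5/16 kN·m
Superposition: M = Σ M_i = 14747/400 kN·m ≈ 36.867500 kN·m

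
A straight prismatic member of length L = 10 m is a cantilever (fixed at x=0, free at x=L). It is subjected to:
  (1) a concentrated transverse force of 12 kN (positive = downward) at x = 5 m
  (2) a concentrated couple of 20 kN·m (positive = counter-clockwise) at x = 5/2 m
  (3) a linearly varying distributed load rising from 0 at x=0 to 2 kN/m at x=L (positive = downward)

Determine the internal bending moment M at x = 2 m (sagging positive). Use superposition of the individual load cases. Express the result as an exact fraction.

M(2) = -944/15 kN·m

Load 1 — point force P=12 kN at a=5 m (b=L-a=5):
  M_1 = -P(a-x)  [x≤a] = -12·(5-2) = -36 kN·m
Load 2 — applied couple M₀=20 kN·m at a=5/2 m (b=L-a=15/2):
  M_2 = M₀  [x≤a] = 20 = 20 kN·m
Load 3 — triangular load w₀=2 kN/m (0→w₀ over full span):
  M_3 = w₀Lx/2 - w₀L²/3 - w₀x³/(6L) = 2·10·2/2 - 2·10²/3 - 2·2³/(6·10) = -704/15 kN·m
Superposition: M = Σ M_i = -944/15 kN·m ≈ -62.933333 kN·m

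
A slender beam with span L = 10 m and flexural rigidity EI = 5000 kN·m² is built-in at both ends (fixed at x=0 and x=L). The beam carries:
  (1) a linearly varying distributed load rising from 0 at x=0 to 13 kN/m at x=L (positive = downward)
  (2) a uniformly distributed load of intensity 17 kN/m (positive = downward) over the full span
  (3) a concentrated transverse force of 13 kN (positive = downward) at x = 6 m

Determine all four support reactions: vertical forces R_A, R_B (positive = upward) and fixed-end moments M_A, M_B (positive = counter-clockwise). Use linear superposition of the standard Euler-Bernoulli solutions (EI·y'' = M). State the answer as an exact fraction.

Load 1 — triangular load w₀=13 kN/m (0→w₀ over full span):
  R_A = 3w₀L/20 = 3·13·10/20 = 39/2 kN
  M_A = w₀L²/30 = 13·10²/30 = 130/3 kN·m
  R_B = 7w₀L/20 = 7·13·10/20 = 91/2 kN
  M_B = -w₀L²/20 = -13·10²/20 = -65 kN·m
Load 2 — uniform load w=17 kN/m over full span:
  R_A = wL/2 = 17·10/2 = 85 kN
  M_A = wL²/12 = 17·10²/12 = 425/3 kN·m
  R_B = wL/2 = 17·10/2 = 85 kN
  M_B = -wL²/12 = -17·10²/12 = -425/3 kN·m
Load 3 — point force P=13 kN at a=6 m (b=L-a=4):
  R_A = Pb²(3a+b)/L³ = 13·4²·(3·6+4)/10³ = 572/125 kN
  M_A = Pab²/L² = 13·6·4²/10² = 312/25 kN·m
  R_B = Pa²(a+3b)/L³ = 13·6²·(6+3·4)/10³ = 1053/125 kN
  M_B = -Pa²b/L² = -13·6²·4/10² = -468/25 kN·m
Superposition: R_A = 27269/250 kN, M_A = 4937/25 kN·m, R_B = 34731/250 kN, M_B = -16904/75 kN·m

R_A = 27269/250 kN, M_A = 4937/25 kN·m, R_B = 34731/250 kN, M_B = -16904/75 kN·m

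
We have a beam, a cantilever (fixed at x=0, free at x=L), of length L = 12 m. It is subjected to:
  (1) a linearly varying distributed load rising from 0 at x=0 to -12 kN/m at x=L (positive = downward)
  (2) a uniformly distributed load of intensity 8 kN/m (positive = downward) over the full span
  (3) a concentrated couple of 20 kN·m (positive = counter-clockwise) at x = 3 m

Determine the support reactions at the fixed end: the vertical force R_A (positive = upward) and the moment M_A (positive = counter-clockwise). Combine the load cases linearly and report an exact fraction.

R_A = 24 kN, M_A = -20 kN·m

Load 1 — triangular load w₀=-12 kN/m (0→w₀ over full span):
  R_A = w₀L/2 = (-12)·12/2 = -72 kN
  M_A = w₀L²/3 = (-12)·12²/3 = -576 kN·m
Load 2 — uniform load w=8 kN/m over full span:
  R_A = wL = 8·12 = 96 kN
  M_A = wL²/2 = 8·12²/2 = 576 kN·m
Load 3 — applied couple M₀=20 kN·m at a=3 m (b=L-a=9):
  R_A = 0 kN
  M_A = -M₀ = -20 kN·m
Superposition: R_A = 24 kN, M_A = -20 kN·m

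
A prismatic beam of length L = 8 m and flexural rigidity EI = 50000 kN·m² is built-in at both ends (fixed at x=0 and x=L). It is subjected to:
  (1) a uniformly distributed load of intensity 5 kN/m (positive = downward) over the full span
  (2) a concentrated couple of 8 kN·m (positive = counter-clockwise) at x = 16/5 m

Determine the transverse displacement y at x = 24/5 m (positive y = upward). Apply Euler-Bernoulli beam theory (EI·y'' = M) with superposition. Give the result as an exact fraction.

Load 1 — uniform load w=5 kN/m over full span:
  y_1 = -wx²(L-x)²/(24EI) = -5·(24/5)²·(8-(24/5))²/(24·50000) = -384/390625 m
Load 2 — applied couple M₀=8 kN·m at a=16/5 m (b=L-a=24/5):
  y_2 = (R_Ax³/6 - M_Ax²/2 - M₀(x-a)²/2)/EI  [x>a] with R_A=36/25, M_A=24/25 = ((36/25)·(24/5)³/6 - (24/25)·(24/5)²/2 - 8·((24/5)-(16/5))²/2)/50000 = 1024/9765625 m
Superposition: y = Σ y_i = -8576/9765625 m ≈ -0.000878 m

y(24/5) = -8576/9765625 m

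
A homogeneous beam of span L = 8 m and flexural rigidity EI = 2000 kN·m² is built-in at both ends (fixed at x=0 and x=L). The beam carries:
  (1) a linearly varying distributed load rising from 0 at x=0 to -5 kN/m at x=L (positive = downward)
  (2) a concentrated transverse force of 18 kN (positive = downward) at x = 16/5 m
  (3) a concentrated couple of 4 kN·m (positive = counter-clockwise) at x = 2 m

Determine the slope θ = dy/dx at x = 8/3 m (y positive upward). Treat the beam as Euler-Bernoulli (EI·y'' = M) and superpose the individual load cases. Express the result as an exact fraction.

θ(8/3) = -30851/15187500 rad

Load 1 — triangular load w₀=-5 kN/m (0→w₀ over full span):
  θ_1 = -w₀(2x(L-x)(L-2x)(x+2L)+x²(L-x)²)/(120LEI) = -(-5)·(2·(8/3)·(8-(8/3))·(8-2·(8/3))·((8/3)+2·8)+(8/3)²·(8-(8/3))²)/(120·8·2000) = 128/30375 rad
Load 2 — point force P=18 kN at a=16/5 m (b=L-a=24/5):
  θ_2 = -Pb²x(2aL-(3a+b)x)/(2L³EI)  [x≤a] = -18·(24/5)²·(8/3)·(2·(16/5)·8-(3·(16/5)+(24/5))·(8/3))/(2·8³·2000) = -108/15625 rad
Load 3 — applied couple M₀=4 kN·m at a=2 m (b=L-a=6):
  θ_3 = (R_Ax²/2 - M_Ax - M₀(x-a))/EI  [x>a] with R_A=9/16, M_A=-3/4 = ((9/16)·(8/3)²/2 - (-3/4)·(8/3) - 4·((8/3)-2))/2000 = 1/1500 rad
Superposition: θ = Σ θ_i = -30851/15187500 rad ≈ -0.002031 rad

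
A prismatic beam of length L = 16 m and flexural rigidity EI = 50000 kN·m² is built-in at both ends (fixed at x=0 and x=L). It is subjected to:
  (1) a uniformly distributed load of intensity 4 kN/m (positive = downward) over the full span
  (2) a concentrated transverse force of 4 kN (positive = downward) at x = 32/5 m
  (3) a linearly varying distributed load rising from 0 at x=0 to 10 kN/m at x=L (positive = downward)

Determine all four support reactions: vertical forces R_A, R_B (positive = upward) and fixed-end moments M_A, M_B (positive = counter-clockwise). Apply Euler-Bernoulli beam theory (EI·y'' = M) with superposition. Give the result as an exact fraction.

R_A = 7324/125 kN, M_A = 67456/375 kN·m, R_B = 11176/125 kN, M_B = -82304/375 kN·m

Load 1 — uniform load w=4 kN/m over full span:
  R_A = wL/2 = 4·16/2 = 32 kN
  M_A = wL²/12 = 4·16²/12 = 256/3 kN·m
  R_B = wL/2 = 4·16/2 = 32 kN
  M_B = -wL²/12 = -4·16²/12 = -256/3 kN·m
Load 2 — point force P=4 kN at a=32/5 m (b=L-a=48/5):
  R_A = Pb²(3a+b)/L³ = 4·(48/5)²·(3·(32/5)+(48/5))/16³ = 324/125 kN
  M_A = Pab²/L² = 4·(32/5)·(48/5)²/16² = 1152/125 kN·m
  R_B = Pa²(a+3b)/L³ = 4·(32/5)²·((32/5)+3·(48/5))/16³ = 176/125 kN
  M_B = -Pa²b/L² = -4·(32/5)²·(48/5)/16² = -768/125 kN·m
Load 3 — triangular load w₀=10 kN/m (0→w₀ over full span):
  R_A = 3w₀L/20 = 3·10·16/20 = 24 kN
  M_A = w₀L²/30 = 10·16²/30 = 256/3 kN·m
  R_B = 7w₀L/20 = 7·10·16/20 = 56 kN
  M_B = -w₀L²/20 = -10·16²/20 = -128 kN·m
Superposition: R_A = 7324/125 kN, M_A = 67456/375 kN·m, R_B = 11176/125 kN, M_B = -82304/375 kN·m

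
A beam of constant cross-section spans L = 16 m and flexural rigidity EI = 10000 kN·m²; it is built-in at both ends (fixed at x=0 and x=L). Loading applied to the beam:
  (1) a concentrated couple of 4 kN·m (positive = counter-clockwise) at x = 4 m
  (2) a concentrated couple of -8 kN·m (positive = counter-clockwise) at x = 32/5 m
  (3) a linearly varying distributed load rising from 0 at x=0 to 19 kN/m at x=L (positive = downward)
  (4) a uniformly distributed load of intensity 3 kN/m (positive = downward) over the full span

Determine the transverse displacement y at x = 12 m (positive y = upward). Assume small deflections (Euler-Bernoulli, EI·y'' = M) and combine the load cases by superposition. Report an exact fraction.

y(12) = -1297/10000 m

Load 1 — applied couple M₀=4 kN·m at a=4 m (b=L-a=12):
  y_1 = (R_Ax³/6 - M_Ax²/2 - M₀(x-a)²/2)/EI  [x>a] with R_A=9/32, M_A=-3/4 = ((9/32)·12³/6 - (-3/4)·12²/2 - 4·(12-4)²/2)/10000 = 7/10000 m
Load 2 — applied couple M₀=-8 kN·m at a=32/5 m (b=L-a=48/5):
  y_2 = (R_Ax³/6 - M_Ax²/2 - M₀(x-a)²/2)/EI  [x>a] with R_A=-18/25, M_A=-24/25 = ((-18/25)·12³/6 - (-24/25)·12²/2 - (-8)·(12-(32/5))²/2)/10000 = -4/3125 m
Load 3 — triangular load w₀=19 kN/m (0→w₀ over full span):
  y_3 = -w₀x²(L-x)²(x+2L)/(120LEI) = -19·12²·(16-12)²·(12+2·16)/(120·16·10000) = -627/6250 m
Load 4 — uniform load w=3 kN/m over full span:
  y_4 = -wx²(L-x)²/(24EI) = -3·12²·(16-12)²/(24·10000) = -18/625 m
Superposition: y = Σ y_i = -1297/10000 m ≈ -0.129700 m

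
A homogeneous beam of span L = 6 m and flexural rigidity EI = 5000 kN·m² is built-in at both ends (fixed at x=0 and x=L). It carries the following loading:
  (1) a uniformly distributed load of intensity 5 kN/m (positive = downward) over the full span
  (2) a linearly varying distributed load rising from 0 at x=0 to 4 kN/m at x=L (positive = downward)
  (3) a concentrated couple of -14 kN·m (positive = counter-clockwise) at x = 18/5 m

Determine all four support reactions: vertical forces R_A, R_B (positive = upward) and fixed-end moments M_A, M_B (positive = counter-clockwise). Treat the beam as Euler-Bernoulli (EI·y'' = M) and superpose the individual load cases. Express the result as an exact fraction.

R_A = 381/25 kN, M_A = 383/25 kN·m, R_B = 669/25 kN, M_B = -597/25 kN·m

Load 1 — uniform load w=5 kN/m over full span:
  R_A = wL/2 = 5·6/2 = 15 kN
  M_A = wL²/12 = 5·6²/12 = 15 kN·m
  R_B = wL/2 = 5·6/2 = 15 kN
  M_B = -wL²/12 = -5·6²/12 = -15 kN·m
Load 2 — triangular load w₀=4 kN/m (0→w₀ over full span):
  R_A = 3w₀L/20 = 3·4·6/20 = 18/5 kN
  M_A = w₀L²/30 = 4·6²/30 = 24/5 kN·m
  R_B = 7w₀L/20 = 7·4·6/20 = 42/5 kN
  M_B = -w₀L²/20 = -4·6²/20 = -36/5 kN·m
Load 3 — applied couple M₀=-14 kN·m at a=18/5 m (b=L-a=12/5):
  R_A = 6M₀ab/L³ = 6·(-14)·(18/5)·(12/5)/6³ = -84/25 kN
  M_A = M₀b(2a-b)/L² = (-14)·(12/5)·(2·(18/5)-(12/5))/6² = -112/25 kN·m
  R_B = -6M₀ab/L³ = -6·(-14)·(18/5)·(12/5)/6³ = 84/25 kN
  M_B = M₀a(2b-a)/L² = (-14)·(18/5)·(2·(12/5)-(18/5))/6² = -42/25 kN·m
Superposition: R_A = 381/25 kN, M_A = 383/25 kN·m, R_B = 669/25 kN, M_B = -597/25 kN·m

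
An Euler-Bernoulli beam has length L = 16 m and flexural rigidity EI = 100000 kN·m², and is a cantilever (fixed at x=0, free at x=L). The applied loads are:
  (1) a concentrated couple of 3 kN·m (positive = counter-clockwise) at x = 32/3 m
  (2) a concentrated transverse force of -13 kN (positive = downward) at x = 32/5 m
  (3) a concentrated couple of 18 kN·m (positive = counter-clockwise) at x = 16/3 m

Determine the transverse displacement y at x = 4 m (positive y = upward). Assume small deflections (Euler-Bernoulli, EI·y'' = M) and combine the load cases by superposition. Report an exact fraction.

Load 1 — applied couple M₀=3 kN·m at a=32/3 m (b=L-a=16/3):
  y_1 = M₀x²/(2EI)  [x≤a] = 3·4²/(2·100000) = 3/12500 m
Load 2 — point force P=-13 kN at a=32/5 m (b=L-a=48/5):
  y_2 = -Px²(3a-x)/(6EI)  [x≤a] = -(-13)·4²·(3·(32/5)-4)/(6·100000) = 247/46875 m
Load 3 — applied couple M₀=18 kN·m at a=16/3 m (b=L-a=32/3):
  y_3 = M₀x²/(2EI)  [x≤a] = 18·4²/(2·100000) = 9/6250 m
Superposition: y = Σ y_i = 1303/187500 m ≈ 0.006949 m

y(4) = 1303/187500 m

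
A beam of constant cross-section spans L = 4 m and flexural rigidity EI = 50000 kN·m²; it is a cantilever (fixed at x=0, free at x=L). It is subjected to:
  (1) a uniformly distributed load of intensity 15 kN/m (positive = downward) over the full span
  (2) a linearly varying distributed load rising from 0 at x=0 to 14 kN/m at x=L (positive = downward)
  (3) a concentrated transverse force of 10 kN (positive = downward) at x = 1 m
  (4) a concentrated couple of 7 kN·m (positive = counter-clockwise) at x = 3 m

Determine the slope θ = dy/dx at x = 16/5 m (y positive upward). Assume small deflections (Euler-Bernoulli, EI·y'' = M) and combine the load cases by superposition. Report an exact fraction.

θ(16/5) = -29717/5859375 rad

Load 1 — uniform load w=15 kN/m over full span:
  θ_1 = -wx(x²-3Lx+3L²)/(6EI) = -15·(16/5)·((16/5)²-3·4·(16/5)+3·4²)/(6·50000) = -248/78125 rad
Load 2 — triangular load w₀=14 kN/m (0→w₀ over full span):
  θ_2 = (w₀Lx²/4-w₀L²x/3-w₀x⁴/(24L))/EI = (14·4·(16/5)²/4-14·4²·(16/5)/3-14·(16/5)⁴/(24·4))/50000 = -12992/5859375 rad
Load 3 — point force P=10 kN at a=1 m (b=L-a=3):
  θ_3 = -Pa²/(2EI)  [x>a] = -10·1²/(2·50000) = -1/10000 rad
Load 4 — applied couple M₀=7 kN·m at a=3 m (b=L-a=1):
  θ_4 = M₀a/EI  [x>a] = 7·3/50000 = 21/50000 rad
Superposition: θ = Σ θ_i = -29717/5859375 rad ≈ -0.005072 rad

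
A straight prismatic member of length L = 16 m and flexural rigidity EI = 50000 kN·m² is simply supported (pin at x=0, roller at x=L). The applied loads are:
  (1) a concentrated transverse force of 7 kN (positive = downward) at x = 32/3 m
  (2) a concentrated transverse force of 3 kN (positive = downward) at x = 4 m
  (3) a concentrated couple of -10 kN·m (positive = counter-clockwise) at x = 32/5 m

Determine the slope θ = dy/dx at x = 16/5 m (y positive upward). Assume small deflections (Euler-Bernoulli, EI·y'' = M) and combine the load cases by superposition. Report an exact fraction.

θ(16/5) = -22753/10125000 rad

Load 1 — point force P=7 kN at a=32/3 m (b=L-a=16/3):
  θ_1 = -Pb(L²-b²-3x²)/(6LEI)  [x≤a] = -7·(16/3)·(16²-(16/3)²-3·(16/5)²)/(6·16·50000) = -9688/6328125 rad
Load 2 — point force P=3 kN at a=4 m (b=L-a=12):
  θ_2 = -Pb(L²-b²-3x²)/(6LEI)  [x≤a] = -3·12·(16²-12²-3·(16/5)²)/(6·16·50000) = -381/625000 rad
Load 3 — applied couple M₀=-10 kN·m at a=32/5 m (b=L-a=48/5):
  θ_3 = (M₀x²/(2L)+C₁)/EI  [x≤a] with C₁=M₀(3b²-L²)/(6L)=-32/15 = ((-10)·(16/5)²/(2·16)+(-32/15))/50000 = -1/9375 rad
Superposition: θ = Σ θ_i = -22753/10125000 rad ≈ -0.002247 rad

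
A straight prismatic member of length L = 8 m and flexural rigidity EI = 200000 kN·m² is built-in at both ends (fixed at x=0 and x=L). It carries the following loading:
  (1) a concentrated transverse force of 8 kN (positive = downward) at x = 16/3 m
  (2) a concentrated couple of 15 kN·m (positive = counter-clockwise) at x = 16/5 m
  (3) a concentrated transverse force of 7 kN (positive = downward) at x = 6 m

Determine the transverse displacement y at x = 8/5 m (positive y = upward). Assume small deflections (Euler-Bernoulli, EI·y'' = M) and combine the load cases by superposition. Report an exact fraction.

y(8/5) = -97787/2531250000 m

Load 1 — point force P=8 kN at a=16/3 m (b=L-a=8/3):
  y_1 = -Pb²x²(3aL-(3a+b)x)/(6L³EI)  [x≤a] = -8·(8/3)²·(8/5)²·(3·(16/3)·8-(3·(16/3)+(8/3))·(8/5))/(6·8³·200000) = -736/31640625 m
Load 2 — applied couple M₀=15 kN·m at a=16/5 m (b=L-a=24/5):
  y_2 = (R_Ax³/6 - M_Ax²/2)/EI  [x≤a] with R_A=27/10, M_A=9/5 = ((27/10)·(8/5)³/6 - (9/5)·(8/5)²/2)/200000 = -9/3906250 m
Load 3 — point force P=7 kN at a=6 m (b=L-a=2):
  y_3 = -Pb²x²(3aL-(3a+b)x)/(6L³EI)  [x≤a] = -7·2²·(8/5)²·(3·6·8-(3·6+2)·(8/5))/(6·8³·200000) = -49/3750000 m
Superposition: y = Σ y_i = -97787/2531250000 m ≈ -0.000039 m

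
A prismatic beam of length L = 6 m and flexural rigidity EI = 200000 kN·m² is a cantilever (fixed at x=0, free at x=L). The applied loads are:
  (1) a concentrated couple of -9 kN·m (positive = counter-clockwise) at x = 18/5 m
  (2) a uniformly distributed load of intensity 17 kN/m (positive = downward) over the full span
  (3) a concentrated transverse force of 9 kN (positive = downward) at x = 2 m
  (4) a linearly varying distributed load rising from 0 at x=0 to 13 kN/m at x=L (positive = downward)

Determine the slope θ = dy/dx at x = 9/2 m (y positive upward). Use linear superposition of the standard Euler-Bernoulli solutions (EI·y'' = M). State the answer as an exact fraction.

θ(9/2) = -1276137/256000000 rad

Load 1 — applied couple M₀=-9 kN·m at a=18/5 m (b=L-a=12/5):
  θ_1 = M₀a/EI  [x>a] = (-9)·(18/5)/200000 = -81/500000 rad
Load 2 — uniform load w=17 kN/m over full span:
  θ_2 = -wx(x²-3Lx+3L²)/(6EI) = -17·(9/2)·((9/2)²-3·6·(9/2)+3·6²)/(6·200000) = -9639/3200000 rad
Load 3 — point force P=9 kN at a=2 m (b=L-a=4):
  θ_3 = -Pa²/(2EI)  [x>a] = -9·2²/(2·200000) = -9/100000 rad
Load 4 — triangular load w₀=13 kN/m (0→w₀ over full span):
  θ_4 = (w₀Lx²/4-w₀L²x/3-w₀x⁴/(24L))/EI = (13·6·(9/2)²/4-13·6²·(9/2)/3-13·(9/2)⁴/(24·6))/200000 = -88101/51200000 rad
Superposition: θ = Σ θ_i = -1276137/256000000 rad ≈ -0.004985 rad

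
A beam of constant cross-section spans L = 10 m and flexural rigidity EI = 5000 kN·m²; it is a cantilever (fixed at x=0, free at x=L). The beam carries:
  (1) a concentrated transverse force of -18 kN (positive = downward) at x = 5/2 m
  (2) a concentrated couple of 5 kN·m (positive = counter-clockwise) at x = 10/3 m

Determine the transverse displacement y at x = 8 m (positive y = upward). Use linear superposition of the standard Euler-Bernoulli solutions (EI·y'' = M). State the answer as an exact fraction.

y(8) = 293/2880 m

Load 1 — point force P=-18 kN at a=5/2 m (b=L-a=15/2):
  y_1 = -Pa²(3x-a)/(6EI)  [x>a] = -(-18)·(5/2)²·(3·8-(5/2))/(6·5000) = 129/1600 m
Load 2 — applied couple M₀=5 kN·m at a=10/3 m (b=L-a=20/3):
  y_2 = M₀a(2x-a)/(2EI)  [x>a] = 5·(10/3)·(2·8-(10/3))/(2·5000) = 19/900 m
Superposition: y = Σ y_i = 293/2880 m ≈ 0.101736 m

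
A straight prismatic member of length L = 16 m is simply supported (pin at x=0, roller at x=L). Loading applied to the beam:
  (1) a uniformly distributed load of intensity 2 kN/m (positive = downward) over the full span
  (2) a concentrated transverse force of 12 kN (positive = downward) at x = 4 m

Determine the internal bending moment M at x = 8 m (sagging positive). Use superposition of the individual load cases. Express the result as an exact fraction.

Load 1 — uniform load w=2 kN/m over full span:
  M_1 = wx(L-x)/2 = 2·8·(16-8)/2 = 64 kN·m
Load 2 — point force P=12 kN at a=4 m (b=L-a=12):
  M_2 = Pa(L-x)/L  [x>a] = 12·4·(16-8)/16 = 24 kN·m
Superposition: M = Σ M_i = 88 kN·m ≈ 88.000000 kN·m

M(8) = 88 kN·m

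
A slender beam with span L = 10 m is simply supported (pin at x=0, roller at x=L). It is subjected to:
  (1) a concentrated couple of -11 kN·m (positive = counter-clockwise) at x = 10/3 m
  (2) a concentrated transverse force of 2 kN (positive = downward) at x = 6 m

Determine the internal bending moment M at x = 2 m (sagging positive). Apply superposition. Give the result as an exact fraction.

M(2) = -3/5 kN·m

Load 1 — applied couple M₀=-11 kN·m at a=10/3 m (b=L-a=20/3):
  M_1 = M₀x/L  [x≤a] = (-11)·2/10 = -11/5 kN·m
Load 2 — point force P=2 kN at a=6 m (b=L-a=4):
  M_2 = Pbx/L  [x≤a] = 2·4·2/10 = 8/5 kN·m
Superposition: M = Σ M_i = -3/5 kN·m ≈ -0.600000 kN·m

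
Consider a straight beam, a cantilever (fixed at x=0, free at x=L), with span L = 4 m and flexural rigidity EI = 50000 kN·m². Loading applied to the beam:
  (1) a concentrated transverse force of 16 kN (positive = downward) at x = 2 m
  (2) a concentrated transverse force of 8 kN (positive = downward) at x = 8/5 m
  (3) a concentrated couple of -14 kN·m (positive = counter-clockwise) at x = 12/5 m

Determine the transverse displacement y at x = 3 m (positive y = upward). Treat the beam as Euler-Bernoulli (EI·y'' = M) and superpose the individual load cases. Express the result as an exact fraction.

y(3) = -7519/2343750 m

Load 1 — point force P=16 kN at a=2 m (b=L-a=2):
  y_1 = -Pa²(3x-a)/(6EI)  [x>a] = -16·2²·(3·3-2)/(6·50000) = -14/9375 m
Load 2 — point force P=8 kN at a=8/5 m (b=L-a=12/5):
  y_2 = -Pa²(3x-a)/(6EI)  [x>a] = -8·(8/5)²·(3·3-(8/5))/(6·50000) = -592/1171875 m
Load 3 — applied couple M₀=-14 kN·m at a=12/5 m (b=L-a=8/5):
  y_3 = M₀a(2x-a)/(2EI)  [x>a] = (-14)·(12/5)·(2·3-(12/5))/(2·50000) = -189/156250 m
Superposition: y = Σ y_i = -7519/2343750 m ≈ -0.003208 m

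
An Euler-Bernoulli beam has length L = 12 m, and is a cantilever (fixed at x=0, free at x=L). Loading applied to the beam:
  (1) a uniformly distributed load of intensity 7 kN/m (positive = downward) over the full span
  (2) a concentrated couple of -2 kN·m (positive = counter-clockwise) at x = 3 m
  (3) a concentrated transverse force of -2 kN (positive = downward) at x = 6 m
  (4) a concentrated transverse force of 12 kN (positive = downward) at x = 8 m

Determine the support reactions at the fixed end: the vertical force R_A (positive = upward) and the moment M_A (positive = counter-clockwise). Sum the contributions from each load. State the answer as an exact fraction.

R_A = 94 kN, M_A = 590 kN·m

Load 1 — uniform load w=7 kN/m over full span:
  R_A = wL = 7·12 = 84 kN
  M_A = wL²/2 = 7·12²/2 = 504 kN·m
Load 2 — applied couple M₀=-2 kN·m at a=3 m (b=L-a=9):
  R_A = 0 kN
  M_A = -M₀ = -(-2) = 2 kN·m
Load 3 — point force P=-2 kN at a=6 m (b=L-a=6):
  R_A = P = (-2) = -2 kN
  M_A = Pa = (-2)·6 = -12 kN·m
Load 4 — point force P=12 kN at a=8 m (b=L-a=4):
  R_A = P = 12 kN
  M_A = Pa = 12·8 = 96 kN·m
Superposition: R_A = 94 kN, M_A = 590 kN·m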